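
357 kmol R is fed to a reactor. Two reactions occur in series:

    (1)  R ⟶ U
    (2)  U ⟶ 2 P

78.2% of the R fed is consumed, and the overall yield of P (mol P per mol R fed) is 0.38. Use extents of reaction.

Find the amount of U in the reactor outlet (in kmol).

Conversion of R: R consumed = 1ξ₁ = 0.782 × 357 → ξ₁ = 279.2 kmol.
Yield of P: 2ξ₂ / 357 = 0.38 → ξ₂ = 67.83 kmol.
Outlet amounts (n = n₀ + Σ ν·ξ):
  R: 357 − 1(279.2) = 77.83
  U: 0 + 1(279.2) − 1(67.83) = 211.3
  P: 0 + 2(67.83) = 135.7

211 kmol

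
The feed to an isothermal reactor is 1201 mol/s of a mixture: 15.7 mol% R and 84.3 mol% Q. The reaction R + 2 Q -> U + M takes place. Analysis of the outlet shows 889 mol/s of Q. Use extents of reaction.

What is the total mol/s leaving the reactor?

For Q: n = n₀ − 2ξ → 889 = 1012 − 2ξ, giving ξ = 61.72 mol/s.
Outlet amounts (n = n₀ + ν ξ):
  R: 188.6 − 1(61.72) = 126.8
  Q: 1012 − 2(61.72) = 889
  U: 0 + 1(61.72) = 61.72
  M: 0 + 1(61.72) = 61.72
Total out = 126.8 + 889 + 61.72 + 61.72 = 1139 mol/s.

1140 mol/s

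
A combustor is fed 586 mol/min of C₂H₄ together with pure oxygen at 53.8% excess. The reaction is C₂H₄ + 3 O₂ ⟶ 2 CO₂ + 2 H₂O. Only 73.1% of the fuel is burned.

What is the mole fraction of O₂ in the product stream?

Stoichiometric O₂ = 3 × 586 = 1758 mol/min; O₂ fed = 1758 × 1.538 = 2704 mol/min.
Fuel reacted = 0.731 × 586 → ξ = 428.4 mol/min.
Outlet (n = n₀ + ν ξ):
  C₂H₄: 586 − 1(428.4) = 157.6
  O₂: 2704 − 3(428.4) = 1419
  CO₂: 0 + 2(428.4) = 856.7
  H₂O: 0 + 2(428.4) = 856.7
Total out = 3290 mol/min; y_O₂ = 1419 / 3290 = 0.4312.

0.431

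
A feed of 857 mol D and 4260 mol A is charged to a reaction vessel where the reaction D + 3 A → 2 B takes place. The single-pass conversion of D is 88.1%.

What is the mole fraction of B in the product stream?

D reacted = 0.881 × 857 = 755 mol; ν_D = −1, so ξ = 755/1 = 755 mol.
Outlet amounts (n = n₀ + ν ξ):
  D: 857 − 1(755) = 102
  A: 4260 − 3(755) = 1995
  B: 0 + 2(755) = 1510
Total out = 3607 mol; y_B = 1510 / 3607 = 0.4186.

0.419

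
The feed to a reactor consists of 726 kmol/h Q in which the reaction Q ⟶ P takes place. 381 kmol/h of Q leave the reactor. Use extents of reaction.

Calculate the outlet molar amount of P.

345 kmol/h

For Q: n = n₀ − 1ξ → 381 = 726 − 1ξ, giving ξ = 345 kmol/h.
Outlet amounts (n = n₀ + ν ξ):
  Q: 726 − 1(345) = 381
  P: 0 + 1(345) = 345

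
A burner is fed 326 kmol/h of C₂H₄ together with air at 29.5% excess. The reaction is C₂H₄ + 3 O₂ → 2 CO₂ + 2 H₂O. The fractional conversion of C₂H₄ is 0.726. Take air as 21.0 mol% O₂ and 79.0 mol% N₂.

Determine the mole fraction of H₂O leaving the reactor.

0.0745

Stoichiometric O₂ = 3 × 326 = 978 kmol/h; O₂ fed = 978 × 1.295 = 1267 kmol/h.
N₂ fed = 1267 × 79/21 = 4764 kmol/h.
Fuel reacted = 0.726 × 326 → ξ = 236.7 kmol/h.
Outlet (n = n₀ + ν ξ):
  C₂H₄: 326 − 1(236.7) = 89.32
  O₂: 1267 − 3(236.7) = 556.5
  N₂: 4764 (inert)
  CO₂: 0 + 2(236.7) = 473.4
  H₂O: 0 + 2(236.7) = 473.4
Total out = 6357 kmol/h; y_H₂O = 473.4 / 6357 = 0.07446.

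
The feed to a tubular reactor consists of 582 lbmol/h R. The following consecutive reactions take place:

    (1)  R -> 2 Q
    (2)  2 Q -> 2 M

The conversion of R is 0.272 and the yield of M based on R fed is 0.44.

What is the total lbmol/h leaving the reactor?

740 lbmol/h

Conversion of R: R consumed = 1ξ₁ = 0.272 × 582 → ξ₁ = 158.3 lbmol/h.
Yield of M: 2ξ₂ / 582 = 0.44 → ξ₂ = 128 lbmol/h.
Outlet amounts (n = n₀ + Σ ν·ξ):
  R: 582 − 1(158.3) = 423.7
  Q: 0 + 2(158.3) − 2(128) = 60.53
  M: 0 + 2(128) = 256.1
Total out = 423.7 + 60.53 + 256.1 = 740.3 lbmol/h.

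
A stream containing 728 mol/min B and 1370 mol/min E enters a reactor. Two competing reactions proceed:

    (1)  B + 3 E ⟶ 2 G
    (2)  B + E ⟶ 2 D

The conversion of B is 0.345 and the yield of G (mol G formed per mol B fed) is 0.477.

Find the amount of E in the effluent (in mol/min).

Yield of G: 2ξ₁ / 728 = 0.477 → ξ₁ = 173.6 mol/min.
Conversion of B: 1ξ₁ + 1ξ₂ = 0.345 × 728 = 251.2 → ξ₂ = 77.53 mol/min.
Outlet amounts (n = n₀ + Σ ν·ξ):
  B: 728 − 1(173.6) − 1(77.53) = 476.8
  E: 1370 − 3(173.6) − 1(77.53) = 771.6
  G: 0 + 2(173.6) = 347.3
  D: 0 + 2(77.53) = 155.1

772 mol/min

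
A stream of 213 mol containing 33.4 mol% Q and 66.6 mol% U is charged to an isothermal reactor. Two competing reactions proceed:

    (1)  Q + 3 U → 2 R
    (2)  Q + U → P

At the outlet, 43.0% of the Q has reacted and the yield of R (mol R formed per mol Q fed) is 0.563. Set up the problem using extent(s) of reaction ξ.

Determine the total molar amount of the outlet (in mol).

162 mol

Yield of R: 2ξ₁ / 71.14 = 0.563 → ξ₁ = 20.03 mol.
Conversion of Q: 1ξ₁ + 1ξ₂ = 0.43 × 71.14 = 30.59 → ξ₂ = 10.56 mol.
Outlet amounts (n = n₀ + Σ ν·ξ):
  Q: 71.14 − 1(20.03) − 1(10.56) = 40.55
  U: 141.9 − 3(20.03) − 1(10.56) = 71.21
  R: 0 + 2(20.03) = 40.05
  P: 0 + 1(10.56) = 10.56
Total out = 40.55 + 71.21 + 40.05 + 10.56 = 162.4 mol.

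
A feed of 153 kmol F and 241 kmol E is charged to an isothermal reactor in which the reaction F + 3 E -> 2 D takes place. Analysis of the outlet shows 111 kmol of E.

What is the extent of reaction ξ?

For E: n = n₀ − 3ξ → 111 = 241 − 3ξ, giving ξ = 43.33 kmol.
Outlet amounts (n = n₀ + ν ξ):
  F: 153 − 1(43.33) = 109.7
  E: 241 − 3(43.33) = 111
  D: 0 + 2(43.33) = 86.67

ξ = 43.3 kmol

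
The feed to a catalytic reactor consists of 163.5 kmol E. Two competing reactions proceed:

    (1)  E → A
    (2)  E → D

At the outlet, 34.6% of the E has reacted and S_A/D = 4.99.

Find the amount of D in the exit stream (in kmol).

9.44 kmol

Conversion of E: E consumed = 0.346 × 163.5 = 56.57 kmol = 1ξ₁ + 1ξ₂.
Selectivity: 1ξ₁ / (1ξ₂) = 4.99 → ξ₁ = 4.99 ξ₂.
Substitute: (1·4.99 + 1) ξ₂ = 56.57 → ξ₂ = 9.444 kmol, ξ₁ = 47.13 kmol.
Outlet amounts (n = n₀ + Σ ν·ξ):
  E: 163.5 − 1(47.13) − 1(9.444) = 106.9
  A: 0 + 1(47.13) = 47.13
  D: 0 + 1(9.444) = 9.444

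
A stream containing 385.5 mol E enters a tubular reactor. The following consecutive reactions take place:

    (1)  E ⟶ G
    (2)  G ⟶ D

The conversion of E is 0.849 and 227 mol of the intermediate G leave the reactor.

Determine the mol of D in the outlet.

Conversion of E: E consumed = 1ξ₁ = 0.849 × 385.5 → ξ₁ = 327.3 mol.
G balance: n_G = 0 + 1ξ₁ − 1ξ₂ = 227 → ξ₂ = (1·327.3 − 227)/1 = 100.3 mol.
Outlet amounts (n = n₀ + Σ ν·ξ):
  E: 385.5 − 1(327.3) = 58.21
  G: 0 + 1(327.3) − 1(100.3) = 227
  D: 0 + 1(100.3) = 100.3

100 mol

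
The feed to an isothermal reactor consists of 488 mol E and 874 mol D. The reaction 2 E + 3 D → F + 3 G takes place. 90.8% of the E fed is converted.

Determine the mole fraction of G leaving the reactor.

E reacted = 0.908 × 488 = 443.1 mol; ν_E = −2, so ξ = 443.1/2 = 221.6 mol.
Outlet amounts (n = n₀ + ν ξ):
  E: 488 − 2(221.6) = 44.9
  D: 874 − 3(221.6) = 209.3
  F: 0 + 1(221.6) = 221.6
  G: 0 + 3(221.6) = 664.7
Total out = 1140 mol; y_G = 664.7 / 1140 = 0.5828.

0.583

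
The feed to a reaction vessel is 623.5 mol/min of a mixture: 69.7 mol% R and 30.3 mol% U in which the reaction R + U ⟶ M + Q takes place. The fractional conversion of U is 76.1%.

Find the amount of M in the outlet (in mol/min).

144 mol/min

U reacted = 0.761 × 188.9 = 143.8 mol/min; ν_U = −1, so ξ = 143.8/1 = 143.8 mol/min.
Outlet amounts (n = n₀ + ν ξ):
  R: 434.6 − 1(143.8) = 290.8
  U: 188.9 − 1(143.8) = 45.15
  M: 0 + 1(143.8) = 143.8
  Q: 0 + 1(143.8) = 143.8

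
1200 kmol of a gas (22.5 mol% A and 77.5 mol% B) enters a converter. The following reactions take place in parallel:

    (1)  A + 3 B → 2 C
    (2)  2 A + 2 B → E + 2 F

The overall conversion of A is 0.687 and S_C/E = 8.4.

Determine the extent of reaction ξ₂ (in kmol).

ξ₂ = 29.9 kmol

Conversion of A: A consumed = 0.687 × 270 = 185.5 kmol = 1ξ₁ + 2ξ₂.
Selectivity: 2ξ₁ / (1ξ₂) = 8.4 → ξ₁ = 4.2 ξ₂.
Substitute: (1·4.2 + 2) ξ₂ = 185.5 → ξ₂ = 29.92 kmol, ξ₁ = 125.7 kmol.
Outlet amounts (n = n₀ + Σ ν·ξ):
  A: 270 − 1(125.7) − 2(29.92) = 84.51
  B: 930 − 3(125.7) − 2(29.92) = 493.2
  C: 0 + 2(125.7) = 251.3
  E: 0 + 1(29.92) = 29.92
  F: 0 + 2(29.92) = 59.84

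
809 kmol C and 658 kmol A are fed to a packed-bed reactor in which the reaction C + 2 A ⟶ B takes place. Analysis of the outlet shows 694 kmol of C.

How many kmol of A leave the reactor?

428 kmol

For C: n = n₀ − 1ξ → 694 = 809 − 1ξ, giving ξ = 115 kmol.
Outlet amounts (n = n₀ + ν ξ):
  C: 809 − 1(115) = 694
  A: 658 − 2(115) = 428
  B: 0 + 1(115) = 115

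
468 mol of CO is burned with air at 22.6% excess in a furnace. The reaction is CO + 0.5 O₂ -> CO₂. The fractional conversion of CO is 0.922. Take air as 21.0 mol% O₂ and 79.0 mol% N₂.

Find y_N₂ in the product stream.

Stoichiometric O₂ = 0.5 × 468 = 234 mol; O₂ fed = 234 × 1.226 = 286.9 mol.
N₂ fed = 286.9 × 79/21 = 1079 mol.
Fuel reacted = 0.922 × 468 → ξ = 431.5 mol.
Outlet (n = n₀ + ν ξ):
  CO: 468 − 1(431.5) = 36.5
  O₂: 286.9 − 0.5(431.5) = 71.14
  N₂: 1079 (inert)
  CO₂: 0 + 1(431.5) = 431.5
Total out = 1618 mol; y_N₂ = 1079 / 1618 = 0.6669.

0.667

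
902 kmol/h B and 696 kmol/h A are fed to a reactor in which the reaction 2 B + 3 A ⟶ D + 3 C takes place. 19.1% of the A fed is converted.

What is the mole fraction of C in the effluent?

A reacted = 0.191 × 696 = 132.9 kmol/h; ν_A = −3, so ξ = 132.9/3 = 44.31 kmol/h.
Outlet amounts (n = n₀ + ν ξ):
  B: 902 − 2(44.31) = 813.4
  A: 696 − 3(44.31) = 563.1
  D: 0 + 1(44.31) = 44.31
  C: 0 + 3(44.31) = 132.9
Total out = 1554 kmol/h; y_C = 132.9 / 1554 = 0.08556.

0.0856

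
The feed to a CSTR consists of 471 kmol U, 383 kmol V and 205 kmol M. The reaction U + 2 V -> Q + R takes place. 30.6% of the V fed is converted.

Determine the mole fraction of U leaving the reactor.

V reacted = 0.306 × 383 = 117.2 kmol; ν_V = −2, so ξ = 117.2/2 = 58.6 kmol.
Outlet amounts (n = n₀ + ν ξ):
  U: 471 − 1(58.6) = 412.4
  V: 383 − 2(58.6) = 265.8
  Q: 0 + 1(58.6) = 58.6
  R: 0 + 1(58.6) = 58.6
  M: 205 (inert)
Total out = 1000 kmol; y_U = 412.4 / 1000 = 0.4122.

0.412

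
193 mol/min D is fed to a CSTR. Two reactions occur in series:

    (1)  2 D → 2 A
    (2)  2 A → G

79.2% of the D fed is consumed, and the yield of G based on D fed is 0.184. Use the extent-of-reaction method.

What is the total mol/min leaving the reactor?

157 mol/min

Conversion of D: D consumed = 2ξ₁ = 0.792 × 193 → ξ₁ = 76.43 mol/min.
Yield of G: 1ξ₂ / 193 = 0.184 → ξ₂ = 35.51 mol/min.
Outlet amounts (n = n₀ + Σ ν·ξ):
  D: 193 − 2(76.43) = 40.14
  A: 0 + 2(76.43) − 2(35.51) = 81.83
  G: 0 + 1(35.51) = 35.51
Total out = 40.14 + 81.83 + 35.51 = 157.5 mol/min.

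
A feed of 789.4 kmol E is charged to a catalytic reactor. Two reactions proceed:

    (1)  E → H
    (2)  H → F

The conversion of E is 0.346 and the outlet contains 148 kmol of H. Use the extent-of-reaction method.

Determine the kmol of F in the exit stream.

Conversion of E: E consumed = 1ξ₁ = 0.346 × 789.4 → ξ₁ = 273.1 kmol.
H balance: n_H = 0 + 1ξ₁ − 1ξ₂ = 148 → ξ₂ = (1·273.1 − 148)/1 = 125.1 kmol.
Outlet amounts (n = n₀ + Σ ν·ξ):
  E: 789.4 − 1(273.1) = 516.3
  H: 0 + 1(273.1) − 1(125.1) = 148
  F: 0 + 1(125.1) = 125.1

125 kmol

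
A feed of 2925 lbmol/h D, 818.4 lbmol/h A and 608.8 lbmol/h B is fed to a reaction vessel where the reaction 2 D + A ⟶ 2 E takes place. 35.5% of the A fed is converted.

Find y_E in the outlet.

A reacted = 0.355 × 818.4 = 290.5 lbmol/h; ν_A = −1, so ξ = 290.5/1 = 290.5 lbmol/h.
Outlet amounts (n = n₀ + ν ξ):
  D: 2925 − 2(290.5) = 2344
  A: 818.4 − 1(290.5) = 527.9
  E: 0 + 2(290.5) = 581.1
  B: 608.8 (inert)
Total out = 4062 lbmol/h; y_E = 581.1 / 4062 = 0.1431.

0.143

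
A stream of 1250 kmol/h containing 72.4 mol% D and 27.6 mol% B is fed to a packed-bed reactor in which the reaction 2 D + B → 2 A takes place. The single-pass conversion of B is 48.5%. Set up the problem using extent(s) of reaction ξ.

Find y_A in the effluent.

B reacted = 0.485 × 345 = 167.3 kmol/h; ν_B = −1, so ξ = 167.3/1 = 167.3 kmol/h.
Outlet amounts (n = n₀ + ν ξ):
  D: 905 − 2(167.3) = 570.4
  B: 345 − 1(167.3) = 177.7
  A: 0 + 2(167.3) = 334.6
Total out = 1083 kmol/h; y_A = 334.6 / 1083 = 0.3091.

0.309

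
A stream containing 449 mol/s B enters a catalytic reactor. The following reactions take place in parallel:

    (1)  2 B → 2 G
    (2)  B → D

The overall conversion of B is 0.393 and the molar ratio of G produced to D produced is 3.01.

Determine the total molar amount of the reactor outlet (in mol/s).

449 mol/s

Conversion of B: B consumed = 0.393 × 449 = 176.5 mol/s = 2ξ₁ + 1ξ₂.
Selectivity: 2ξ₁ / (1ξ₂) = 3.01 → ξ₁ = 1.505 ξ₂.
Substitute: (2·1.505 + 1) ξ₂ = 176.5 → ξ₂ = 44 mol/s, ξ₁ = 66.23 mol/s.
Outlet amounts (n = n₀ + Σ ν·ξ):
  B: 449 − 2(66.23) − 1(44) = 272.5
  G: 0 + 2(66.23) = 132.5
  D: 0 + 1(44) = 44
Total out = 272.5 + 132.5 + 44 = 449 mol/s.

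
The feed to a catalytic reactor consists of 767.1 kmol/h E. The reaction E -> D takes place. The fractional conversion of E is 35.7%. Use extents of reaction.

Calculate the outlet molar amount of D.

E reacted = 0.357 × 767.1 = 273.9 kmol/h; ν_E = −1, so ξ = 273.9/1 = 273.9 kmol/h.
Outlet amounts (n = n₀ + ν ξ):
  E: 767.1 − 1(273.9) = 493.2
  D: 0 + 1(273.9) = 273.9

274 kmol/h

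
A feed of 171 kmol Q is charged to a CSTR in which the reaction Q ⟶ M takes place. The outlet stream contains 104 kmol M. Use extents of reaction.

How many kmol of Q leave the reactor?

67 kmol

For M: n = n₀ + 1ξ → 104 = 0 + 1ξ, giving ξ = 104 kmol.
Outlet amounts (n = n₀ + ν ξ):
  Q: 171 − 1(104) = 67
  M: 0 + 1(104) = 104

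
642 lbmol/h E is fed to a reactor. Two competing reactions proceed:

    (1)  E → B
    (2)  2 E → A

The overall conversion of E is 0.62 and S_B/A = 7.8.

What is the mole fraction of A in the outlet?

Conversion of E: E consumed = 0.62 × 642 = 398 lbmol/h = 1ξ₁ + 2ξ₂.
Selectivity: 1ξ₁ / (1ξ₂) = 7.8 → ξ₁ = 7.8 ξ₂.
Substitute: (1·7.8 + 2) ξ₂ = 398 → ξ₂ = 40.62 lbmol/h, ξ₁ = 316.8 lbmol/h.
Outlet amounts (n = n₀ + Σ ν·ξ):
  E: 642 − 1(316.8) − 2(40.62) = 244
  B: 0 + 1(316.8) = 316.8
  A: 0 + 1(40.62) = 40.62
Total out = 601.4 lbmol/h; y_A = 40.62 / 601.4 = 0.06754.

0.0675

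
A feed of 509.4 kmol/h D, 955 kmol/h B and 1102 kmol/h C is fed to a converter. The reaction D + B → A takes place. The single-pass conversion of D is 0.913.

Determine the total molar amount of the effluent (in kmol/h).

D reacted = 0.913 × 509.4 = 465.1 kmol/h; ν_D = −1, so ξ = 465.1/1 = 465.1 kmol/h.
Outlet amounts (n = n₀ + ν ξ):
  D: 509.4 − 1(465.1) = 44.32
  B: 955 − 1(465.1) = 489.9
  A: 0 + 1(465.1) = 465.1
  C: 1102 (inert)
Total out = 44.32 + 489.9 + 465.1 + 1102 = 2101 kmol/h.

2100 kmol/h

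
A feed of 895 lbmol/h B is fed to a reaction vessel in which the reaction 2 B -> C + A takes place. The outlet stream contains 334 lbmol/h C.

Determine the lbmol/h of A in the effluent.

For C: n = n₀ + 1ξ → 334 = 0 + 1ξ, giving ξ = 334 lbmol/h.
Outlet amounts (n = n₀ + ν ξ):
  B: 895 − 2(334) = 227
  C: 0 + 1(334) = 334
  A: 0 + 1(334) = 334

334 lbmol/h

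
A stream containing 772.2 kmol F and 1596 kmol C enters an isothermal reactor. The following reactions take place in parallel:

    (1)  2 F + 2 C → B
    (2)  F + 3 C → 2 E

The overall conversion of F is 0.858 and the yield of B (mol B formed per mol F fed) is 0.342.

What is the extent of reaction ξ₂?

Yield of B: 1ξ₁ / 772.2 = 0.342 → ξ₁ = 264.1 kmol.
Conversion of F: 2ξ₁ + 1ξ₂ = 0.858 × 772.2 = 662.5 → ξ₂ = 134.4 kmol.
Outlet amounts (n = n₀ + Σ ν·ξ):
  F: 772.2 − 2(264.1) − 1(134.4) = 109.7
  C: 1596 − 2(264.1) − 3(134.4) = 664.7
  B: 0 + 1(264.1) = 264.1
  E: 0 + 2(134.4) = 268.7

ξ₂ = 134 kmol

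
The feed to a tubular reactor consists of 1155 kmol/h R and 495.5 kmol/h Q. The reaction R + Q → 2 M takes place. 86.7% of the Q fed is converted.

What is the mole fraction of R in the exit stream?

0.44

Q reacted = 0.867 × 495.5 = 429.6 kmol/h; ν_Q = −1, so ξ = 429.6/1 = 429.6 kmol/h.
Outlet amounts (n = n₀ + ν ξ):
  R: 1155 − 1(429.6) = 725.4
  Q: 495.5 − 1(429.6) = 65.9
  M: 0 + 2(429.6) = 859.2
Total out = 1650 kmol/h; y_R = 725.4 / 1650 = 0.4395.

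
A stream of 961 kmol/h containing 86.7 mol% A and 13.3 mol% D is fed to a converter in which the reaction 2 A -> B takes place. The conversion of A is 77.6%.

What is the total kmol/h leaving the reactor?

A reacted = 0.776 × 833.2 = 646.6 kmol/h; ν_A = −2, so ξ = 646.6/2 = 323.3 kmol/h.
Outlet amounts (n = n₀ + ν ξ):
  A: 833.2 − 2(323.3) = 186.6
  B: 0 + 1(323.3) = 323.3
  D: 127.8 (inert)
Total out = 186.6 + 323.3 + 127.8 = 637.7 kmol/h.

638 kmol/h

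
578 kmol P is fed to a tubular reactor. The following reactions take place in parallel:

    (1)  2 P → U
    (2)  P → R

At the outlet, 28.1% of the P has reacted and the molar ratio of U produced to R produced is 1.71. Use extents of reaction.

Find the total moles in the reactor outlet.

515 kmol

Conversion of P: P consumed = 0.281 × 578 = 162.4 kmol = 2ξ₁ + 1ξ₂.
Selectivity: 1ξ₁ / (1ξ₂) = 1.71 → ξ₁ = 1.71 ξ₂.
Substitute: (2·1.71 + 1) ξ₂ = 162.4 → ξ₂ = 36.75 kmol, ξ₁ = 62.84 kmol.
Outlet amounts (n = n₀ + Σ ν·ξ):
  P: 578 − 2(62.84) − 1(36.75) = 415.6
  U: 0 + 1(62.84) = 62.84
  R: 0 + 1(36.75) = 36.75
Total out = 415.6 + 62.84 + 36.75 = 515.2 kmol.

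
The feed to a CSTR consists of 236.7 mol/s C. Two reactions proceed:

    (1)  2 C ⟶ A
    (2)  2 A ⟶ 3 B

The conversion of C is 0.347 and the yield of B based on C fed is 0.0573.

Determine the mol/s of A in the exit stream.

Conversion of C: C consumed = 2ξ₁ = 0.347 × 236.7 → ξ₁ = 41.07 mol/s.
Yield of B: 3ξ₂ / 236.7 = 0.0573 → ξ₂ = 4.521 mol/s.
Outlet amounts (n = n₀ + Σ ν·ξ):
  C: 236.7 − 2(41.07) = 154.6
  A: 0 + 1(41.07) − 2(4.521) = 32.03
  B: 0 + 3(4.521) = 13.56

32 mol/s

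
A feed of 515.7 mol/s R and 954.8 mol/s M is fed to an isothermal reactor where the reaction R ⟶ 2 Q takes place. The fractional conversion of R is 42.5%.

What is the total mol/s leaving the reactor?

1690 mol/s

R reacted = 0.425 × 515.7 = 219.2 mol/s; ν_R = −1, so ξ = 219.2/1 = 219.2 mol/s.
Outlet amounts (n = n₀ + ν ξ):
  R: 515.7 − 1(219.2) = 296.5
  Q: 0 + 2(219.2) = 438.3
  M: 954.8 (inert)
Total out = 296.5 + 438.3 + 954.8 = 1690 mol/s.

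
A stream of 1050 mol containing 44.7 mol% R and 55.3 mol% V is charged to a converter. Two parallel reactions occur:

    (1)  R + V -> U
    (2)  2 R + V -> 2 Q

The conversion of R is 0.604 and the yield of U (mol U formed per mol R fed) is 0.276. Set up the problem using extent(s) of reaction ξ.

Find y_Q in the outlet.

Yield of U: 1ξ₁ / 469.4 = 0.276 → ξ₁ = 129.5 mol.
Conversion of R: 1ξ₁ + 2ξ₂ = 0.604 × 469.4 = 283.5 → ξ₂ = 76.97 mol.
Outlet amounts (n = n₀ + Σ ν·ξ):
  R: 469.4 − 1(129.5) − 2(76.97) = 185.9
  V: 580.6 − 1(129.5) − 1(76.97) = 374.1
  U: 0 + 1(129.5) = 129.5
  Q: 0 + 2(76.97) = 153.9
Total out = 843.5 mol; y_Q = 153.9 / 843.5 = 0.1825.

0.183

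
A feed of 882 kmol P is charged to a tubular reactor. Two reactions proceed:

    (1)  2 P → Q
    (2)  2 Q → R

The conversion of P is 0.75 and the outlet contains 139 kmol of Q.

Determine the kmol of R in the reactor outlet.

95.9 kmol

Conversion of P: P consumed = 2ξ₁ = 0.75 × 882 → ξ₁ = 330.8 kmol.
Q balance: n_Q = 0 + 1ξ₁ − 2ξ₂ = 139 → ξ₂ = (1·330.8 − 139)/2 = 95.88 kmol.
Outlet amounts (n = n₀ + Σ ν·ξ):
  P: 882 − 2(330.8) = 220.5
  Q: 0 + 1(330.8) − 2(95.88) = 139
  R: 0 + 1(95.88) = 95.88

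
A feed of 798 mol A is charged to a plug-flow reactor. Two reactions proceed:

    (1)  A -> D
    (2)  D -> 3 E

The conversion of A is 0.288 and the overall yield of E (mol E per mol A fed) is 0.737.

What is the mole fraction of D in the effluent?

0.0284

Conversion of A: A consumed = 1ξ₁ = 0.288 × 798 → ξ₁ = 229.8 mol.
Yield of E: 3ξ₂ / 798 = 0.737 → ξ₂ = 196 mol.
Outlet amounts (n = n₀ + Σ ν·ξ):
  A: 798 − 1(229.8) = 568.2
  D: 0 + 1(229.8) − 1(196) = 33.78
  E: 0 + 3(196) = 588.1
Total out = 1190 mol; y_D = 33.78 / 1190 = 0.02839.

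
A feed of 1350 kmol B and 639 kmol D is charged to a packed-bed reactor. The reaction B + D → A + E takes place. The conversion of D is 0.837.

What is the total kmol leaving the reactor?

D reacted = 0.837 × 639 = 534.8 kmol; ν_D = −1, so ξ = 534.8/1 = 534.8 kmol.
Outlet amounts (n = n₀ + ν ξ):
  B: 1350 − 1(534.8) = 815.2
  D: 639 − 1(534.8) = 104.2
  A: 0 + 1(534.8) = 534.8
  E: 0 + 1(534.8) = 534.8
Total out = 815.2 + 104.2 + 534.8 + 534.8 = 1989 kmol.

1990 kmol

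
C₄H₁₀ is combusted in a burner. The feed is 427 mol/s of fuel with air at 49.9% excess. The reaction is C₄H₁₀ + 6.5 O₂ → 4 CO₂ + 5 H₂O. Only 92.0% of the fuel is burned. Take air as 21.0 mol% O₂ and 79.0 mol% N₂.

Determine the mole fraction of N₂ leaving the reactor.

Stoichiometric O₂ = 6.5 × 427 = 2776 mol/s; O₂ fed = 2776 × 1.499 = 4160 mol/s.
N₂ fed = 4160 × 79/21 = 15650 mol/s.
Fuel reacted = 0.92 × 427 → ξ = 392.8 mol/s.
Outlet (n = n₀ + ν ξ):
  C₄H₁₀: 427 − 1(392.8) = 34.16
  O₂: 4160 − 6.5(392.8) = 1607
  N₂: 15650 (inert)
  CO₂: 0 + 4(392.8) = 1571
  H₂O: 0 + 5(392.8) = 1964
Total out = 20830 mol/s; y_N₂ = 15650 / 20830 = 0.7515.

0.751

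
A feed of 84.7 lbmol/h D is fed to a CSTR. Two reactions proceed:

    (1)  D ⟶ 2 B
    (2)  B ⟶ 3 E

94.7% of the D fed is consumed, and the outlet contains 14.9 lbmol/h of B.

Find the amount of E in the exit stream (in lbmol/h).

437 lbmol/h

Conversion of D: D consumed = 1ξ₁ = 0.947 × 84.7 → ξ₁ = 80.21 lbmol/h.
B balance: n_B = 0 + 2ξ₁ − 1ξ₂ = 14.9 → ξ₂ = (2·80.21 − 14.9)/1 = 145.5 lbmol/h.
Outlet amounts (n = n₀ + Σ ν·ξ):
  D: 84.7 − 1(80.21) = 4.489
  B: 0 + 2(80.21) − 1(145.5) = 14.9
  E: 0 + 3(145.5) = 436.6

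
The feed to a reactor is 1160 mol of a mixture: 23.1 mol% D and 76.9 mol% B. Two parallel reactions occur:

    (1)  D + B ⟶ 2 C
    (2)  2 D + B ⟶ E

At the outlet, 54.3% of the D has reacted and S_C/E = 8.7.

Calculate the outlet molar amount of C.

199 mol

Conversion of D: D consumed = 0.543 × 268 = 145.5 mol = 1ξ₁ + 2ξ₂.
Selectivity: 2ξ₁ / (1ξ₂) = 8.7 → ξ₁ = 4.35 ξ₂.
Substitute: (1·4.35 + 2) ξ₂ = 145.5 → ξ₂ = 22.91 mol, ξ₁ = 99.67 mol.
Outlet amounts (n = n₀ + Σ ν·ξ):
  D: 268 − 1(99.67) − 2(22.91) = 122.5
  B: 892 − 1(99.67) − 1(22.91) = 769.5
  C: 0 + 2(99.67) = 199.3
  E: 0 + 1(22.91) = 22.91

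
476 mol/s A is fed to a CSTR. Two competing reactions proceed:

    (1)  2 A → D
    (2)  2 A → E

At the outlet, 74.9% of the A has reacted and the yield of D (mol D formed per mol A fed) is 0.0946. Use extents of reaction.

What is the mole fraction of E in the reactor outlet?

0.447

Yield of D: 1ξ₁ / 476 = 0.0946 → ξ₁ = 45.03 mol/s.
Conversion of A: 2ξ₁ + 2ξ₂ = 0.749 × 476 = 356.5 → ξ₂ = 133.2 mol/s.
Outlet amounts (n = n₀ + Σ ν·ξ):
  A: 476 − 2(45.03) − 2(133.2) = 119.5
  D: 0 + 1(45.03) = 45.03
  E: 0 + 1(133.2) = 133.2
Total out = 297.7 mol/s; y_E = 133.2 / 297.7 = 0.4475.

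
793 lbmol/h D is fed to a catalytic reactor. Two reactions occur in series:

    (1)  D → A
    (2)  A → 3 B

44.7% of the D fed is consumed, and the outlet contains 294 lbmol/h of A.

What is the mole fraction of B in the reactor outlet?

Conversion of D: D consumed = 1ξ₁ = 0.447 × 793 → ξ₁ = 354.5 lbmol/h.
A balance: n_A = 0 + 1ξ₁ − 1ξ₂ = 294 → ξ₂ = (1·354.5 − 294)/1 = 60.47 lbmol/h.
Outlet amounts (n = n₀ + Σ ν·ξ):
  D: 793 − 1(354.5) = 438.5
  A: 0 + 1(354.5) − 1(60.47) = 294
  B: 0 + 3(60.47) = 181.4
Total out = 913.9 lbmol/h; y_B = 181.4 / 913.9 = 0.1985.

0.198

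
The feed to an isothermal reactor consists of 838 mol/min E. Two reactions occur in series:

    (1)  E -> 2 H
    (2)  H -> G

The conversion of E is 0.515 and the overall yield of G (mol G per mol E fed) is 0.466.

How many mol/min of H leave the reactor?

Conversion of E: E consumed = 1ξ₁ = 0.515 × 838 → ξ₁ = 431.6 mol/min.
Yield of G: 1ξ₂ / 838 = 0.466 → ξ₂ = 390.5 mol/min.
Outlet amounts (n = n₀ + Σ ν·ξ):
  E: 838 − 1(431.6) = 406.4
  H: 0 + 2(431.6) − 1(390.5) = 472.6
  G: 0 + 1(390.5) = 390.5

473 mol/min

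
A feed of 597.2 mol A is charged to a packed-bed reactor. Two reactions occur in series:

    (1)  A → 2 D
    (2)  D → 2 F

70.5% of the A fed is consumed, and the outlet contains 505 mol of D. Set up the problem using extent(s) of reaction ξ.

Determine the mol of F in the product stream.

674 mol

Conversion of A: A consumed = 1ξ₁ = 0.705 × 597.2 → ξ₁ = 421 mol.
D balance: n_D = 0 + 2ξ₁ − 1ξ₂ = 505 → ξ₂ = (2·421 − 505)/1 = 337.1 mol.
Outlet amounts (n = n₀ + Σ ν·ξ):
  A: 597.2 − 1(421) = 176.2
  D: 0 + 2(421) − 1(337.1) = 505
  F: 0 + 2(337.1) = 674.1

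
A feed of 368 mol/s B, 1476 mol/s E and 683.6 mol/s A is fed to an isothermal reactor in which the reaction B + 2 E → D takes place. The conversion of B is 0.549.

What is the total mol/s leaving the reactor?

B reacted = 0.549 × 368 = 202 mol/s; ν_B = −1, so ξ = 202/1 = 202 mol/s.
Outlet amounts (n = n₀ + ν ξ):
  B: 368 − 1(202) = 166
  E: 1476 − 2(202) = 1072
  D: 0 + 1(202) = 202
  A: 683.6 (inert)
Total out = 166 + 1072 + 202 + 683.6 = 2124 mol/s.

2120 mol/s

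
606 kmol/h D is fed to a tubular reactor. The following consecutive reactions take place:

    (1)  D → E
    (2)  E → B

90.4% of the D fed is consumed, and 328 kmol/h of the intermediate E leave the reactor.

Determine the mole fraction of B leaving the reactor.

Conversion of D: D consumed = 1ξ₁ = 0.904 × 606 → ξ₁ = 547.8 kmol/h.
E balance: n_E = 0 + 1ξ₁ − 1ξ₂ = 328 → ξ₂ = (1·547.8 − 328)/1 = 219.8 kmol/h.
Outlet amounts (n = n₀ + Σ ν·ξ):
  D: 606 − 1(547.8) = 58.18
  E: 0 + 1(547.8) − 1(219.8) = 328
  B: 0 + 1(219.8) = 219.8
Total out = 606 kmol/h; y_B = 219.8 / 606 = 0.3627.

0.363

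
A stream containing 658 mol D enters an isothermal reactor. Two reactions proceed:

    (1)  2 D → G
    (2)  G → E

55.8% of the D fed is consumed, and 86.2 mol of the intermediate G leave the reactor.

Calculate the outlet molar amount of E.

97.4 mol

Conversion of D: D consumed = 2ξ₁ = 0.558 × 658 → ξ₁ = 183.6 mol.
G balance: n_G = 0 + 1ξ₁ − 1ξ₂ = 86.2 → ξ₂ = (1·183.6 − 86.2)/1 = 97.38 mol.
Outlet amounts (n = n₀ + Σ ν·ξ):
  D: 658 − 2(183.6) = 290.8
  G: 0 + 1(183.6) − 1(97.38) = 86.2
  E: 0 + 1(97.38) = 97.38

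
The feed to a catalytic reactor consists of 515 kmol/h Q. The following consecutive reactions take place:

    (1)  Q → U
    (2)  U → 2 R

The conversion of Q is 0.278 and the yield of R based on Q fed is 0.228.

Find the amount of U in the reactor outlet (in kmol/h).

Conversion of Q: Q consumed = 1ξ₁ = 0.278 × 515 → ξ₁ = 143.2 kmol/h.
Yield of R: 2ξ₂ / 515 = 0.228 → ξ₂ = 58.71 kmol/h.
Outlet amounts (n = n₀ + Σ ν·ξ):
  Q: 515 − 1(143.2) = 371.8
  U: 0 + 1(143.2) − 1(58.71) = 84.46
  R: 0 + 2(58.71) = 117.4

84.5 kmol/h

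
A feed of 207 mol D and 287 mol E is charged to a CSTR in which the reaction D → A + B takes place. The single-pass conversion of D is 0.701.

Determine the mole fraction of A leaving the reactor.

0.227

D reacted = 0.701 × 207 = 145.1 mol; ν_D = −1, so ξ = 145.1/1 = 145.1 mol.
Outlet amounts (n = n₀ + ν ξ):
  D: 207 − 1(145.1) = 61.89
  A: 0 + 1(145.1) = 145.1
  B: 0 + 1(145.1) = 145.1
  E: 287 (inert)
Total out = 639.1 mol; y_A = 145.1 / 639.1 = 0.227.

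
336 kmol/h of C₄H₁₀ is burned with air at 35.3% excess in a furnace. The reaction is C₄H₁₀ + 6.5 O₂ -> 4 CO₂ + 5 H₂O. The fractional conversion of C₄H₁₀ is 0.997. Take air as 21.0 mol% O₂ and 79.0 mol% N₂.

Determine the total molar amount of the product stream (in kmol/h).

Stoichiometric O₂ = 6.5 × 336 = 2184 kmol/h; O₂ fed = 2184 × 1.353 = 2955 kmol/h.
N₂ fed = 2955 × 79/21 = 11120 kmol/h.
Fuel reacted = 0.997 × 336 → ξ = 335 kmol/h.
Outlet (n = n₀ + ν ξ):
  C₄H₁₀: 336 − 1(335) = 1.008
  O₂: 2955 − 6.5(335) = 777.5
  N₂: 11120 (inert)
  CO₂: 0 + 4(335) = 1340
  H₂O: 0 + 5(335) = 1675
Total out = 1.008 + 777.5 + 11120 + 1340 + 1675 = 14910 kmol/h.

14900 kmol/h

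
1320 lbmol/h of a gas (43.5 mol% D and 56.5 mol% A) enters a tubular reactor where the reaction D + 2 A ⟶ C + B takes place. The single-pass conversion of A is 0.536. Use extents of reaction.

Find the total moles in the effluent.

1120 lbmol/h

A reacted = 0.536 × 745.8 = 399.7 lbmol/h; ν_A = −2, so ξ = 399.7/2 = 199.9 lbmol/h.
Outlet amounts (n = n₀ + ν ξ):
  D: 574.2 − 1(199.9) = 374.3
  A: 745.8 − 2(199.9) = 346.1
  C: 0 + 1(199.9) = 199.9
  B: 0 + 1(199.9) = 199.9
Total out = 374.3 + 346.1 + 199.9 + 199.9 = 1120 lbmol/h.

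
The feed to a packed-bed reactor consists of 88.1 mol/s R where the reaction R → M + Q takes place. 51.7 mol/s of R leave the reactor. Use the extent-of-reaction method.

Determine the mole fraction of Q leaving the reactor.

For R: n = n₀ − 1ξ → 51.7 = 88.1 − 1ξ, giving ξ = 36.4 mol/s.
Outlet amounts (n = n₀ + ν ξ):
  R: 88.1 − 1(36.4) = 51.7
  M: 0 + 1(36.4) = 36.4
  Q: 0 + 1(36.4) = 36.4
Total out = 124.5 mol/s; y_Q = 36.4 / 124.5 = 0.2924.

0.292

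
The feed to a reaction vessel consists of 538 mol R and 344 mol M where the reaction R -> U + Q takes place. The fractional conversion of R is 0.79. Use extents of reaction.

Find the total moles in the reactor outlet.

1310 mol

R reacted = 0.79 × 538 = 425 mol; ν_R = −1, so ξ = 425/1 = 425 mol.
Outlet amounts (n = n₀ + ν ξ):
  R: 538 − 1(425) = 113
  U: 0 + 1(425) = 425
  Q: 0 + 1(425) = 425
  M: 344 (inert)
Total out = 113 + 425 + 425 + 344 = 1307 mol.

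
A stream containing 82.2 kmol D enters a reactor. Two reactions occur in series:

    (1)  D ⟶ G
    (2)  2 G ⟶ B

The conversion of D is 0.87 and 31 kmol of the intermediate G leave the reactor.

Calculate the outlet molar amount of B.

20.3 kmol

Conversion of D: D consumed = 1ξ₁ = 0.87 × 82.2 → ξ₁ = 71.51 kmol.
G balance: n_G = 0 + 1ξ₁ − 2ξ₂ = 31 → ξ₂ = (1·71.51 − 31)/2 = 20.26 kmol.
Outlet amounts (n = n₀ + Σ ν·ξ):
  D: 82.2 − 1(71.51) = 10.69
  G: 0 + 1(71.51) − 2(20.26) = 31
  B: 0 + 1(20.26) = 20.26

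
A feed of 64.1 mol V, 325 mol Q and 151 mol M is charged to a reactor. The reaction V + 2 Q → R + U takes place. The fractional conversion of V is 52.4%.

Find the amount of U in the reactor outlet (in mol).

V reacted = 0.524 × 64.1 = 33.59 mol; ν_V = −1, so ξ = 33.59/1 = 33.59 mol.
Outlet amounts (n = n₀ + ν ξ):
  V: 64.1 − 1(33.59) = 30.51
  Q: 325 − 2(33.59) = 257.8
  R: 0 + 1(33.59) = 33.59
  U: 0 + 1(33.59) = 33.59
  M: 151 (inert)

33.6 mol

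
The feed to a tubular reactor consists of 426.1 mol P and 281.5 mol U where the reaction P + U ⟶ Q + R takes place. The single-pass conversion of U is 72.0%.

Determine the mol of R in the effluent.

203 mol

U reacted = 0.72 × 281.5 = 202.7 mol; ν_U = −1, so ξ = 202.7/1 = 202.7 mol.
Outlet amounts (n = n₀ + ν ξ):
  P: 426.1 − 1(202.7) = 223.4
  U: 281.5 − 1(202.7) = 78.82
  Q: 0 + 1(202.7) = 202.7
  R: 0 + 1(202.7) = 202.7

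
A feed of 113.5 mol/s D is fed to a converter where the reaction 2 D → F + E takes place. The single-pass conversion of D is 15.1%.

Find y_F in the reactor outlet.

0.0755

D reacted = 0.151 × 113.5 = 17.14 mol/s; ν_D = −2, so ξ = 17.14/2 = 8.569 mol/s.
Outlet amounts (n = n₀ + ν ξ):
  D: 113.5 − 2(8.569) = 96.36
  F: 0 + 1(8.569) = 8.569
  E: 0 + 1(8.569) = 8.569
Total out = 113.5 mol/s; y_F = 8.569 / 113.5 = 0.0755.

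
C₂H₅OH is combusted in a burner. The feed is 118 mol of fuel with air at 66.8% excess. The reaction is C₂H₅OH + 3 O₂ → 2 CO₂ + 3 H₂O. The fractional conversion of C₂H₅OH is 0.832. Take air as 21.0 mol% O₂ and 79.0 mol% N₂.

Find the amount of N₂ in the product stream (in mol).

Stoichiometric O₂ = 3 × 118 = 354 mol; O₂ fed = 354 × 1.668 = 590.5 mol.
N₂ fed = 590.5 × 79/21 = 2221 mol.
Fuel reacted = 0.832 × 118 → ξ = 98.18 mol.
Outlet (n = n₀ + ν ξ):
  C₂H₅OH: 118 − 1(98.18) = 19.82
  O₂: 590.5 − 3(98.18) = 295.9
  N₂: 2221 (inert)
  CO₂: 0 + 2(98.18) = 196.4
  H₂O: 0 + 3(98.18) = 294.5

2220 mol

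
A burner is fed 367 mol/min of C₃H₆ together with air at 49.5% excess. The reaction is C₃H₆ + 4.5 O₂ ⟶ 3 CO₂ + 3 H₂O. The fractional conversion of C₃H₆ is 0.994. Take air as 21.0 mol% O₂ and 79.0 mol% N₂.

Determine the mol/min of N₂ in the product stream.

9290 mol/min

Stoichiometric O₂ = 4.5 × 367 = 1652 mol/min; O₂ fed = 1652 × 1.495 = 2469 mol/min.
N₂ fed = 2469 × 79/21 = 9288 mol/min.
Fuel reacted = 0.994 × 367 → ξ = 364.8 mol/min.
Outlet (n = n₀ + ν ξ):
  C₃H₆: 367 − 1(364.8) = 2.202
  O₂: 2469 − 4.5(364.8) = 827.4
  N₂: 9288 (inert)
  CO₂: 0 + 3(364.8) = 1094
  H₂O: 0 + 3(364.8) = 1094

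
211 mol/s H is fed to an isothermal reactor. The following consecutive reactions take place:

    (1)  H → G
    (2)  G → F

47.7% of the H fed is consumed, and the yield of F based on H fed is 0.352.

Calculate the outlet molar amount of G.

26.4 mol/s

Conversion of H: H consumed = 1ξ₁ = 0.477 × 211 → ξ₁ = 100.6 mol/s.
Yield of F: 1ξ₂ / 211 = 0.352 → ξ₂ = 74.27 mol/s.
Outlet amounts (n = n₀ + Σ ν·ξ):
  H: 211 − 1(100.6) = 110.4
  G: 0 + 1(100.6) − 1(74.27) = 26.38
  F: 0 + 1(74.27) = 74.27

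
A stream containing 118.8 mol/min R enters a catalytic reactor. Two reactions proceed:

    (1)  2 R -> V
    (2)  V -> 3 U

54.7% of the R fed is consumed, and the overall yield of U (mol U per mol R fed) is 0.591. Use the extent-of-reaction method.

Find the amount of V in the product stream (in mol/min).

Conversion of R: R consumed = 2ξ₁ = 0.547 × 118.8 → ξ₁ = 32.49 mol/min.
Yield of U: 3ξ₂ / 118.8 = 0.591 → ξ₂ = 23.4 mol/min.
Outlet amounts (n = n₀ + Σ ν·ξ):
  R: 118.8 − 2(32.49) = 53.82
  V: 0 + 1(32.49) − 1(23.4) = 9.088
  U: 0 + 3(23.4) = 70.21

9.09 mol/min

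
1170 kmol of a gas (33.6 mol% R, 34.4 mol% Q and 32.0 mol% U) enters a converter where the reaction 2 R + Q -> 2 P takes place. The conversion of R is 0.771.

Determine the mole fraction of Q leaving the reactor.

0.246

R reacted = 0.771 × 393.1 = 303.1 kmol; ν_R = −2, so ξ = 303.1/2 = 151.5 kmol.
Outlet amounts (n = n₀ + ν ξ):
  R: 393.1 − 2(151.5) = 90.02
  Q: 402.5 − 1(151.5) = 250.9
  P: 0 + 2(151.5) = 303.1
  U: 374.4 (inert)
Total out = 1018 kmol; y_Q = 250.9 / 1018 = 0.2464.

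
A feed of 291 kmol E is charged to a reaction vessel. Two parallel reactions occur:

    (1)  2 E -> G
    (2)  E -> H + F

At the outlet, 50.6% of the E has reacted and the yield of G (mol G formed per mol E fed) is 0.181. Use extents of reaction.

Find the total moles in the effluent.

Yield of G: 1ξ₁ / 291 = 0.181 → ξ₁ = 52.67 kmol.
Conversion of E: 2ξ₁ + 1ξ₂ = 0.506 × 291 = 147.2 → ξ₂ = 41.9 kmol.
Outlet amounts (n = n₀ + Σ ν·ξ):
  E: 291 − 2(52.67) − 1(41.9) = 143.8
  G: 0 + 1(52.67) = 52.67
  H: 0 + 1(41.9) = 41.9
  F: 0 + 1(41.9) = 41.9
Total out = 143.8 + 52.67 + 41.9 + 41.9 = 280.2 kmol.

280 kmol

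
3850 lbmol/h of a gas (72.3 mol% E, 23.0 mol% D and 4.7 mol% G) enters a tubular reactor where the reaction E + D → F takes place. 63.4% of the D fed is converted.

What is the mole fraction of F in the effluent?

0.171

D reacted = 0.634 × 885.5 = 561.4 lbmol/h; ν_D = −1, so ξ = 561.4/1 = 561.4 lbmol/h.
Outlet amounts (n = n₀ + ν ξ):
  E: 2784 − 1(561.4) = 2222
  D: 885.5 − 1(561.4) = 324.1
  F: 0 + 1(561.4) = 561.4
  G: 180.9 (inert)
Total out = 3289 lbmol/h; y_F = 561.4 / 3289 = 0.1707.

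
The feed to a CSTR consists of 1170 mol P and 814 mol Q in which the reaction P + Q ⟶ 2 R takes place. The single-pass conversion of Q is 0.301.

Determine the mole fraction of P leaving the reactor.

0.466

Q reacted = 0.301 × 814 = 245 mol; ν_Q = −1, so ξ = 245/1 = 245 mol.
Outlet amounts (n = n₀ + ν ξ):
  P: 1170 − 1(245) = 925
  Q: 814 − 1(245) = 569
  R: 0 + 2(245) = 490
Total out = 1984 mol; y_P = 925 / 1984 = 0.4662.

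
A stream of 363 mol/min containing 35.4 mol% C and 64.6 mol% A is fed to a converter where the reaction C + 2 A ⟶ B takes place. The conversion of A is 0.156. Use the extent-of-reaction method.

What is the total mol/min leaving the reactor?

A reacted = 0.156 × 234.5 = 36.58 mol/min; ν_A = −2, so ξ = 36.58/2 = 18.29 mol/min.
Outlet amounts (n = n₀ + ν ξ):
  C: 128.5 − 1(18.29) = 110.2
  A: 234.5 − 2(18.29) = 197.9
  B: 0 + 1(18.29) = 18.29
Total out = 110.2 + 197.9 + 18.29 = 326.4 mol/min.

326 mol/min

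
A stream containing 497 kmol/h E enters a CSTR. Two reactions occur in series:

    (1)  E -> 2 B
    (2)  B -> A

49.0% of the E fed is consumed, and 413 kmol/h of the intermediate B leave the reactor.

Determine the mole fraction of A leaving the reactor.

0.1

Conversion of E: E consumed = 1ξ₁ = 0.49 × 497 → ξ₁ = 243.5 kmol/h.
B balance: n_B = 0 + 2ξ₁ − 1ξ₂ = 413 → ξ₂ = (2·243.5 − 413)/1 = 74.06 kmol/h.
Outlet amounts (n = n₀ + Σ ν·ξ):
  E: 497 − 1(243.5) = 253.5
  B: 0 + 2(243.5) − 1(74.06) = 413
  A: 0 + 1(74.06) = 74.06
Total out = 740.5 kmol/h; y_A = 74.06 / 740.5 = 0.1.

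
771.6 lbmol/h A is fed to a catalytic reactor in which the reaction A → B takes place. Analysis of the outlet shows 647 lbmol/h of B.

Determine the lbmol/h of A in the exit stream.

125 lbmol/h

For B: n = n₀ + 1ξ → 647 = 0 + 1ξ, giving ξ = 647 lbmol/h.
Outlet amounts (n = n₀ + ν ξ):
  A: 771.6 − 1(647) = 124.6
  B: 0 + 1(647) = 647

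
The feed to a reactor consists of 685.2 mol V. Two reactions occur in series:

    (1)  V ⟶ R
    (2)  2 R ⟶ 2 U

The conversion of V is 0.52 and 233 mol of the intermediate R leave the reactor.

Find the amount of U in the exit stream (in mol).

123 mol

Conversion of V: V consumed = 1ξ₁ = 0.52 × 685.2 → ξ₁ = 356.3 mol.
R balance: n_R = 0 + 1ξ₁ − 2ξ₂ = 233 → ξ₂ = (1·356.3 − 233)/2 = 61.65 mol.
Outlet amounts (n = n₀ + Σ ν·ξ):
  V: 685.2 − 1(356.3) = 328.9
  R: 0 + 1(356.3) − 2(61.65) = 233
  U: 0 + 2(61.65) = 123.3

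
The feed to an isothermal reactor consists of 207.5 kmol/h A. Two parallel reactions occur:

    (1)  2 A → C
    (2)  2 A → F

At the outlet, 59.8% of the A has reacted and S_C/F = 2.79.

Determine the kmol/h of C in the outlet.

Conversion of A: A consumed = 0.598 × 207.5 = 124.1 kmol/h = 2ξ₁ + 2ξ₂.
Selectivity: 1ξ₁ / (1ξ₂) = 2.79 → ξ₁ = 2.79 ξ₂.
Substitute: (2·2.79 + 2) ξ₂ = 124.1 → ξ₂ = 16.37 kmol/h, ξ₁ = 45.67 kmol/h.
Outlet amounts (n = n₀ + Σ ν·ξ):
  A: 207.5 − 2(45.67) − 2(16.37) = 83.41
  C: 0 + 1(45.67) = 45.67
  F: 0 + 1(16.37) = 16.37

45.7 kmol/h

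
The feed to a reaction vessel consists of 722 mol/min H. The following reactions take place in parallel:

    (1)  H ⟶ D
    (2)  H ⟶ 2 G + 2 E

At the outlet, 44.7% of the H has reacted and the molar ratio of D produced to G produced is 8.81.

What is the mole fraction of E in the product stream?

Conversion of H: H consumed = 0.447 × 722 = 322.7 mol/min = 1ξ₁ + 1ξ₂.
Selectivity: 1ξ₁ / (2ξ₂) = 8.81 → ξ₁ = 17.62 ξ₂.
Substitute: (1·17.62 + 1) ξ₂ = 322.7 → ξ₂ = 17.33 mol/min, ξ₁ = 305.4 mol/min.
Outlet amounts (n = n₀ + Σ ν·ξ):
  H: 722 − 1(305.4) − 1(17.33) = 399.3
  D: 0 + 1(305.4) = 305.4
  G: 0 + 2(17.33) = 34.67
  E: 0 + 2(17.33) = 34.67
Total out = 774 mol/min; y_E = 34.67 / 774 = 0.04479.

0.0448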